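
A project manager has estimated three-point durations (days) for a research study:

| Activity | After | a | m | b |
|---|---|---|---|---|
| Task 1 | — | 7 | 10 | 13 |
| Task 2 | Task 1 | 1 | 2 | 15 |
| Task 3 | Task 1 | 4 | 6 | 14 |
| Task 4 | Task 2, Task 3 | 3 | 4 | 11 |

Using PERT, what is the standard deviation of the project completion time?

2.36 days

te_Task 1 = (7 + 4·10 + 13)/6 = 60/6 = 10; σ²_Task 1 = ((13−7)/6)² = 1.000
te_Task 2 = (1 + 4·2 + 15)/6 = 24/6 = 4; σ²_Task 2 = ((15−1)/6)² = 5.444
te_Task 3 = (4 + 4·6 + 14)/6 = 42/6 = 7; σ²_Task 3 = ((14−4)/6)² = 2.778
te_Task 4 = (3 + 4·4 + 11)/6 = 30/6 = 5; σ²_Task 4 = ((11−3)/6)² = 1.778

Forward pass:
ES_Task 1 = 0; EF_Task 1 = 10
ES_Task 2 = 10; EF_Task 2 = 10+4 = 14
ES_Task 3 = 10; EF_Task 3 = 10+7 = 17
ES_Task 4 = max(EF_Task 2=14, EF_Task 3=17) = 17; EF_Task 4 = 17+5 = 22
Expected project duration μ = 22 days. Critical path: Task 1 → Task 3 → Task 4.

Variance along critical path = 1.000 + 2.778 + 1.778 = 5.556
σ = √5.556 = 2.357 days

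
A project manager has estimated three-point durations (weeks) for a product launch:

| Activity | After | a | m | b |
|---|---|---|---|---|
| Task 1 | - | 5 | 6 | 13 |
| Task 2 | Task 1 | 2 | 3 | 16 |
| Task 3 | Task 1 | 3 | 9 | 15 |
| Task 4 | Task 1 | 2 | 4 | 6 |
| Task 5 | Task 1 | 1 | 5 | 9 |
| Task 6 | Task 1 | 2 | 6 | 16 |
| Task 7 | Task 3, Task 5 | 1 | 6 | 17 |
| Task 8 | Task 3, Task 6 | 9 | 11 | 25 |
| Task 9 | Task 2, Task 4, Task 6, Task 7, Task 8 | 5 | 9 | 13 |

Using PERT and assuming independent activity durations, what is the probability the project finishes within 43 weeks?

te_Task 1 = (5 + 4·6 + 13)/6 = 42/6 = 7; σ²_Task 1 = ((13−5)/6)² = 1.778
te_Task 2 = (2 + 4·3 + 16)/6 = 30/6 = 5; σ²_Task 2 = ((16−2)/6)² = 5.444
te_Task 3 = (3 + 4·9 + 15)/6 = 54/6 = 9; σ²_Task 3 = ((15−3)/6)² = 4.000
te_Task 4 = (2 + 4·4 + 6)/6 = 24/6 = 4; σ²_Task 4 = ((6−2)/6)² = 0.444
te_Task 5 = (1 + 4·5 + 9)/6 = 30/6 = 5; σ²_Task 5 = ((9−1)/6)² = 1.778
te_Task 6 = (2 + 4·6 + 16)/6 = 42/6 = 7; σ²_Task 6 = ((16−2)/6)² = 5.444
te_Task 7 = (1 + 4·6 + 17)/6 = 42/6 = 7; σ²_Task 7 = ((17−1)/6)² = 7.111
te_Task 8 = (9 + 4·11 + 25)/6 = 78/6 = 13; σ²_Task 8 = ((25−9)/6)² = 7.111
te_Task 9 = (5 + 4·9 + 13)/6 = 54/6 = 9; σ²_Task 9 = ((13−5)/6)² = 1.778

Forward pass:
ES_Task 1 = 0; EF_Task 1 = 7
ES_Task 2 = 7; EF_Task 2 = 7+5 = 12
ES_Task 3 = 7; EF_Task 3 = 7+9 = 16
ES_Task 4 = 7; EF_Task 4 = 7+4 = 11
ES_Task 5 = 7; EF_Task 5 = 7+5 = 12
ES_Task 6 = 7; EF_Task 6 = 7+7 = 14
ES_Task 7 = max(EF_Task 3=16, EF_Task 5=12) = 16; EF_Task 7 = 16+7 = 23
ES_Task 8 = max(EF_Task 3=16, EF_Task 6=14) = 16; EF_Task 8 = 16+13 = 29
ES_Task 9 = max(EF_Task 2=12, EF_Task 4=11, EF_Task 6=14, EF_Task 7=23, EF_Task 8=29) = 29; EF_Task 9 = 29+9 = 38
Expected project duration μ = 38 weeks. Critical path: Task 1 → Task 3 → Task 8 → Task 9.

Variance along critical path = 1.778 + 4.000 + 7.111 + 1.778 = 14.667; σ = √14.667 = 3.830 weeks.
Z = (43 − 38) / 3.830 = 1.306
P(T ≤ 43) = Φ(1.306) ≈ 0.904

0.904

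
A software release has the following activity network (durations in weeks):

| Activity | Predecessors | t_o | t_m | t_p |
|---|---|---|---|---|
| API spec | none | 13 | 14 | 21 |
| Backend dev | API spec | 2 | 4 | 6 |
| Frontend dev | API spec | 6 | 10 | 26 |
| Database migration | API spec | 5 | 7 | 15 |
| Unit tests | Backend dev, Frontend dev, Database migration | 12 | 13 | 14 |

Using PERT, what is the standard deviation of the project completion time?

te_API spec = (13 + 4·14 + 21)/6 = 90/6 = 15; σ²_API spec = ((21−13)/6)² = 1.778
te_Backend dev = (2 + 4·4 + 6)/6 = 24/6 = 4; σ²_Backend dev = ((6−2)/6)² = 0.444
te_Frontend dev = (6 + 4·10 + 26)/6 = 72/6 = 12; σ²_Frontend dev = ((26−6)/6)² = 11.111
te_Database migration = (5 + 4·7 + 15)/6 = 48/6 = 8; σ²_Database migration = ((15−5)/6)² = 2.778
te_Unit tests = (12 + 4·13 + 14)/6 = 78/6 = 13; σ²_Unit tests = ((14−12)/6)² = 0.111

Forward pass:
ES_API spec = 0; EF_API spec = 15
ES_Backend dev = 15; EF_Backend dev = 15+4 = 19
ES_Frontend dev = 15; EF_Frontend dev = 15+12 = 27
ES_Database migration = 15; EF_Database migration = 15+8 = 23
ES_Unit tests = max(EF_Backend dev=19, EF_Frontend dev=27, EF_Database migration=23) = 27; EF_Unit tests = 27+13 = 40
Expected project duration μ = 40 weeks. Critical path: API spec → Frontend dev → Unit tests.

Variance along critical path = 1.778 + 11.111 + 0.111 = 13.000
σ = √13.000 = 3.606 weeks

3.61 weeks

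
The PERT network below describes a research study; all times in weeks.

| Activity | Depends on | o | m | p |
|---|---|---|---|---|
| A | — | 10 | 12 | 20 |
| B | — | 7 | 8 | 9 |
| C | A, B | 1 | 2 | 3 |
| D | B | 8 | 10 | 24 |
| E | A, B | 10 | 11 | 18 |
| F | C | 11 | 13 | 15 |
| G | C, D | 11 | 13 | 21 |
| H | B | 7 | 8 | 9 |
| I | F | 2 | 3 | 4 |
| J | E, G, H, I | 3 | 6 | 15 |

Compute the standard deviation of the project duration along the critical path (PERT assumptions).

3.74 weeks

te_A = (10 + 4·12 + 20)/6 = 78/6 = 13; σ²_A = ((20−10)/6)² = 2.778
te_B = (7 + 4·8 + 9)/6 = 48/6 = 8; σ²_B = ((9−7)/6)² = 0.111
te_C = (1 + 4·2 + 3)/6 = 12/6 = 2; σ²_C = ((3−1)/6)² = 0.111
te_D = (8 + 4·10 + 24)/6 = 72/6 = 12; σ²_D = ((24−8)/6)² = 7.111
te_E = (10 + 4·11 + 18)/6 = 72/6 = 12; σ²_E = ((18−10)/6)² = 1.778
te_F = (11 + 4·13 + 15)/6 = 78/6 = 13; σ²_F = ((15−11)/6)² = 0.444
te_G = (11 + 4·13 + 21)/6 = 84/6 = 14; σ²_G = ((21−11)/6)² = 2.778
te_H = (7 + 4·8 + 9)/6 = 48/6 = 8; σ²_H = ((9−7)/6)² = 0.111
te_I = (2 + 4·3 + 4)/6 = 18/6 = 3; σ²_I = ((4−2)/6)² = 0.111
te_J = (3 + 4·6 + 15)/6 = 42/6 = 7; σ²_J = ((15−3)/6)² = 4.000

Forward pass:
ES_A = 0; EF_A = 13
ES_B = 0; EF_B = 8
ES_C = max(EF_A=13, EF_B=8) = 13; EF_C = 13+2 = 15
ES_D = 8; EF_D = 8+12 = 20
ES_E = max(EF_A=13, EF_B=8) = 13; EF_E = 13+12 = 25
ES_F = 15; EF_F = 15+13 = 28
ES_G = max(EF_C=15, EF_D=20) = 20; EF_G = 20+14 = 34
ES_H = 8; EF_H = 8+8 = 16
ES_I = 28; EF_I = 28+3 = 31
ES_J = max(EF_E=25, EF_G=34, EF_H=16, EF_I=31) = 34; EF_J = 34+7 = 41
Expected project duration μ = 41 weeks. Critical path: B → D → G → J.

Variance along critical path = 0.111 + 7.111 + 2.778 + 4.000 = 14.000
σ = √14.000 = 3.742 weeks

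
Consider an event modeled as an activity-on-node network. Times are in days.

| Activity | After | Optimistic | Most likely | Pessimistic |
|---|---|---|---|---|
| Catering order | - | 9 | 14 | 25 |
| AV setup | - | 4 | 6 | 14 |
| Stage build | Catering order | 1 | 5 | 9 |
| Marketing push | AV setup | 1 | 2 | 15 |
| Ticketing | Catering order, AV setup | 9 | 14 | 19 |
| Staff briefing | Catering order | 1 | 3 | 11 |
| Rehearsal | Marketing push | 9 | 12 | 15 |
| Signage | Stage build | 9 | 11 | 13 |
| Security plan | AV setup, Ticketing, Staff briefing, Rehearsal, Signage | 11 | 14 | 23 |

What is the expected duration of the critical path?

46 days

te_Catering order = (9 + 4·14 + 25)/6 = 90/6 = 15
te_AV setup = (4 + 4·6 + 14)/6 = 42/6 = 7
te_Stage build = (1 + 4·5 + 9)/6 = 30/6 = 5
te_Marketing push = (1 + 4·2 + 15)/6 = 24/6 = 4
te_Ticketing = (9 + 4·14 + 19)/6 = 84/6 = 14
te_Staff briefing = (1 + 4·3 + 11)/6 = 24/6 = 4
te_Rehearsal = (9 + 4·12 + 15)/6 = 72/6 = 12
te_Signage = (9 + 4·11 + 13)/6 = 66/6 = 11
te_Security plan = (11 + 4·14 + 23)/6 = 90/6 = 15

Forward pass:
ES_Catering order = 0; EF_Catering order = 15
ES_AV setup = 0; EF_AV setup = 7
ES_Stage build = 15; EF_Stage build = 15+5 = 20
ES_Marketing push = 7; EF_Marketing push = 7+4 = 11
ES_Ticketing = max(EF_Catering order=15, EF_AV setup=7) = 15; EF_Ticketing = 15+14 = 29
ES_Staff briefing = 15; EF_Staff briefing = 15+4 = 19
ES_Rehearsal = 11; EF_Rehearsal = 11+12 = 23
ES_Signage = 20; EF_Signage = 20+11 = 31
ES_Security plan = max(EF_AV setup=7, EF_Ticketing=29, EF_Staff briefing=19, EF_Rehearsal=23, EF_Signage=31) = 31; EF_Security plan = 31+15 = 46
Expected project duration μ = 46 days. Critical path: Catering order → Stage build → Signage → Security plan.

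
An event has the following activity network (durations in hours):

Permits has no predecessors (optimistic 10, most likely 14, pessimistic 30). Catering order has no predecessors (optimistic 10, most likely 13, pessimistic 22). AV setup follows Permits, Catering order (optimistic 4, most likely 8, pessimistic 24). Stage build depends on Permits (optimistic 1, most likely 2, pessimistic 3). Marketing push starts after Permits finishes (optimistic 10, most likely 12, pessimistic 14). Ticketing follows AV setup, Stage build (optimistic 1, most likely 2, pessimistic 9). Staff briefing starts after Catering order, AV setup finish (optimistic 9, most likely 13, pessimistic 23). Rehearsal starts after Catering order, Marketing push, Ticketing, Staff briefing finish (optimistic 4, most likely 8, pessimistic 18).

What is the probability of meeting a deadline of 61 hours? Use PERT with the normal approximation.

te_Permits = (10 + 4·14 + 30)/6 = 96/6 = 16; σ²_Permits = ((30−10)/6)² = 11.111
te_Catering order = (10 + 4·13 + 22)/6 = 84/6 = 14; σ²_Catering order = ((22−10)/6)² = 4.000
te_AV setup = (4 + 4·8 + 24)/6 = 60/6 = 10; σ²_AV setup = ((24−4)/6)² = 11.111
te_Stage build = (1 + 4·2 + 3)/6 = 12/6 = 2; σ²_Stage build = ((3−1)/6)² = 0.111
te_Marketing push = (10 + 4·12 + 14)/6 = 72/6 = 12; σ²_Marketing push = ((14−10)/6)² = 0.444
te_Ticketing = (1 + 4·2 + 9)/6 = 18/6 = 3; σ²_Ticketing = ((9−1)/6)² = 1.778
te_Staff briefing = (9 + 4·13 + 23)/6 = 84/6 = 14; σ²_Staff briefing = ((23−9)/6)² = 5.444
te_Rehearsal = (4 + 4·8 + 18)/6 = 54/6 = 9; σ²_Rehearsal = ((18−4)/6)² = 5.444

Forward pass:
ES_Permits = 0; EF_Permits = 16
ES_Catering order = 0; EF_Catering order = 14
ES_AV setup = max(EF_Permits=16, EF_Catering order=14) = 16; EF_AV setup = 16+10 = 26
ES_Stage build = 16; EF_Stage build = 16+2 = 18
ES_Marketing push = 16; EF_Marketing push = 16+12 = 28
ES_Ticketing = max(EF_AV setup=26, EF_Stage build=18) = 26; EF_Ticketing = 26+3 = 29
ES_Staff briefing = max(EF_Catering order=14, EF_AV setup=26) = 26; EF_Staff briefing = 26+14 = 40
ES_Rehearsal = max(EF_Catering order=14, EF_Marketing push=28, EF_Ticketing=29, EF_Staff briefing=40) = 40; EF_Rehearsal = 40+9 = 49
Expected project duration μ = 49 hours. Critical path: Permits → AV setup → Staff briefing → Rehearsal.

Variance along critical path = 11.111 + 11.111 + 5.444 + 5.444 = 33.111; σ = √33.111 = 5.754 hours.
Z = (61 − 49) / 5.754 = 2.085
P(T ≤ 61) = Φ(2.085) ≈ 0.981

0.981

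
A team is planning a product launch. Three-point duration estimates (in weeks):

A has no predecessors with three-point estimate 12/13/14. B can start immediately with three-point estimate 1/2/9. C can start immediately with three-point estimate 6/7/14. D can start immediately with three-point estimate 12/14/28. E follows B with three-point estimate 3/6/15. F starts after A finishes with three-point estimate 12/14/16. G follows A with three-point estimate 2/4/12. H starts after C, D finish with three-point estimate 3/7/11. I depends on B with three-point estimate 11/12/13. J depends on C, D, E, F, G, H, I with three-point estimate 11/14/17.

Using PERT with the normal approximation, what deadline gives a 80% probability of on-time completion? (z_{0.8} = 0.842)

te_A = (12 + 4·13 + 14)/6 = 78/6 = 13; σ²_A = ((14−12)/6)² = 0.111
te_B = (1 + 4·2 + 9)/6 = 18/6 = 3; σ²_B = ((9−1)/6)² = 1.778
te_C = (6 + 4·7 + 14)/6 = 48/6 = 8; σ²_C = ((14−6)/6)² = 1.778
te_D = (12 + 4·14 + 28)/6 = 96/6 = 16; σ²_D = ((28−12)/6)² = 7.111
te_E = (3 + 4·6 + 15)/6 = 42/6 = 7; σ²_E = ((15−3)/6)² = 4.000
te_F = (12 + 4·14 + 16)/6 = 84/6 = 14; σ²_F = ((16−12)/6)² = 0.444
te_G = (2 + 4·4 + 12)/6 = 30/6 = 5; σ²_G = ((12−2)/6)² = 2.778
te_H = (3 + 4·7 + 11)/6 = 42/6 = 7; σ²_H = ((11−3)/6)² = 1.778
te_I = (11 + 4·12 + 13)/6 = 72/6 = 12; σ²_I = ((13−11)/6)² = 0.111
te_J = (11 + 4·14 + 17)/6 = 84/6 = 14; σ²_J = ((17−11)/6)² = 1.000

Forward pass:
ES_A = 0; EF_A = 13
ES_B = 0; EF_B = 3
ES_C = 0; EF_C = 8
ES_D = 0; EF_D = 16
ES_E = 3; EF_E = 3+7 = 10
ES_F = 13; EF_F = 13+14 = 27
ES_G = 13; EF_G = 13+5 = 18
ES_H = max(EF_C=8, EF_D=16) = 16; EF_H = 16+7 = 23
ES_I = 3; EF_I = 3+12 = 15
ES_J = max(EF_C=8, EF_D=16, EF_E=10, EF_F=27, EF_G=18, EF_H=23, EF_I=15) = 27; EF_J = 27+14 = 41
Expected project duration μ = 41 weeks. Critical path: A → F → J.

Variance along critical path = 0.111 + 0.444 + 1.000 = 1.556; σ = 1.247 weeks.
D = μ + z·σ = 41 + 0.842·1.247 = 42.1 weeks

42.1 weeks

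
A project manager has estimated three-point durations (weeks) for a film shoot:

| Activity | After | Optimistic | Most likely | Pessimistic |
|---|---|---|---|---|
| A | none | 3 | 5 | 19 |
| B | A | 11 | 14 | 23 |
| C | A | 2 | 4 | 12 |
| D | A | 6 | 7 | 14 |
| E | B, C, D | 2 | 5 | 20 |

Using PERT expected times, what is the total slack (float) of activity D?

7 weeks

te_A = (3 + 4·5 + 19)/6 = 42/6 = 7
te_B = (11 + 4·14 + 23)/6 = 90/6 = 15
te_C = (2 + 4·4 + 12)/6 = 30/6 = 5
te_D = (6 + 4·7 + 14)/6 = 48/6 = 8
te_E = (2 + 4·5 + 20)/6 = 42/6 = 7

Forward pass:
ES_A = 0; EF_A = 7
ES_B = 7; EF_B = 7+15 = 22
ES_C = 7; EF_C = 7+5 = 12
ES_D = 7; EF_D = 7+8 = 15
ES_E = max(EF_B=22, EF_C=12, EF_D=15) = 22; EF_E = 22+7 = 29
Expected project duration μ = 29 weeks. Critical path: A → B → E.

Backward pass:
LF_E = 29; LS_E = 29−7 = 22
LF_D = LS_E = 22; LS_D = 22−8 = 14
LF_C = LS_E = 22; LS_C = 22−5 = 17
LF_B = LS_E = 22; LS_B = 22−15 = 7
LF_A = min(LS_B=7, LS_C=17, LS_D=14) = 7; LS_A = 7−7 = 0
Slack_D = LS_D − ES_D = 14 − 7 = 7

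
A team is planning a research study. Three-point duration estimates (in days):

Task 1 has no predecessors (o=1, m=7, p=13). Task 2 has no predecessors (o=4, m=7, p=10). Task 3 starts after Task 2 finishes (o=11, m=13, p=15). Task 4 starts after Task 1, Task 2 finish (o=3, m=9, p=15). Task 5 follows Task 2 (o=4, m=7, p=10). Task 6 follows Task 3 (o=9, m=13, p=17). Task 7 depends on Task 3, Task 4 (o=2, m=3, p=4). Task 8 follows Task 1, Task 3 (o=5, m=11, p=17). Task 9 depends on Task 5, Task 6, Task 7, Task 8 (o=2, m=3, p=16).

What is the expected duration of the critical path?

38 days

te_Task 1 = (1 + 4·7 + 13)/6 = 42/6 = 7
te_Task 2 = (4 + 4·7 + 10)/6 = 42/6 = 7
te_Task 3 = (11 + 4·13 + 15)/6 = 78/6 = 13
te_Task 4 = (3 + 4·9 + 15)/6 = 54/6 = 9
te_Task 5 = (4 + 4·7 + 10)/6 = 42/6 = 7
te_Task 6 = (9 + 4·13 + 17)/6 = 78/6 = 13
te_Task 7 = (2 + 4·3 + 4)/6 = 18/6 = 3
te_Task 8 = (5 + 4·11 + 17)/6 = 66/6 = 11
te_Task 9 = (2 + 4·3 + 16)/6 = 30/6 = 5

Forward pass:
ES_Task 1 = 0; EF_Task 1 = 7
ES_Task 2 = 0; EF_Task 2 = 7
ES_Task 3 = 7; EF_Task 3 = 7+13 = 20
ES_Task 4 = max(EF_Task 1=7, EF_Task 2=7) = 7; EF_Task 4 = 7+9 = 16
ES_Task 5 = 7; EF_Task 5 = 7+7 = 14
ES_Task 6 = 20; EF_Task 6 = 20+13 = 33
ES_Task 7 = max(EF_Task 3=20, EF_Task 4=16) = 20; EF_Task 7 = 20+3 = 23
ES_Task 8 = max(EF_Task 1=7, EF_Task 3=20) = 20; EF_Task 8 = 20+11 = 31
ES_Task 9 = max(EF_Task 5=14, EF_Task 6=33, EF_Task 7=23, EF_Task 8=31) = 33; EF_Task 9 = 33+5 = 38
Expected project duration μ = 38 days. Critical path: Task 2 → Task 3 → Task 6 → Task 9.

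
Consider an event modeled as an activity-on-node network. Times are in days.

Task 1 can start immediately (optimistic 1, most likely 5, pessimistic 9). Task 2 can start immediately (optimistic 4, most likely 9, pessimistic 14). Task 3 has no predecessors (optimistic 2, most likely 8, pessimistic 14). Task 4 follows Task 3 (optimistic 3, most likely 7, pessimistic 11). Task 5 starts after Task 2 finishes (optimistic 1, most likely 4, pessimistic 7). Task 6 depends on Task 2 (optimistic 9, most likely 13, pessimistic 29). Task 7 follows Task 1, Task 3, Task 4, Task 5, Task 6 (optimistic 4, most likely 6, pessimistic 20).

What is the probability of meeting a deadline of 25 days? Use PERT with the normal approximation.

te_Task 1 = (1 + 4·5 + 9)/6 = 30/6 = 5; σ²_Task 1 = ((9−1)/6)² = 1.778
te_Task 2 = (4 + 4·9 + 14)/6 = 54/6 = 9; σ²_Task 2 = ((14−4)/6)² = 2.778
te_Task 3 = (2 + 4·8 + 14)/6 = 48/6 = 8; σ²_Task 3 = ((14−2)/6)² = 4.000
te_Task 4 = (3 + 4·7 + 11)/6 = 42/6 = 7; σ²_Task 4 = ((11−3)/6)² = 1.778
te_Task 5 = (1 + 4·4 + 7)/6 = 24/6 = 4; σ²_Task 5 = ((7−1)/6)² = 1.000
te_Task 6 = (9 + 4·13 + 29)/6 = 90/6 = 15; σ²_Task 6 = ((29−9)/6)² = 11.111
te_Task 7 = (4 + 4·6 + 20)/6 = 48/6 = 8; σ²_Task 7 = ((20−4)/6)² = 7.111

Forward pass:
ES_Task 1 = 0; EF_Task 1 = 5
ES_Task 2 = 0; EF_Task 2 = 9
ES_Task 3 = 0; EF_Task 3 = 8
ES_Task 4 = 8; EF_Task 4 = 8+7 = 15
ES_Task 5 = 9; EF_Task 5 = 9+4 = 13
ES_Task 6 = 9; EF_Task 6 = 9+15 = 24
ES_Task 7 = max(EF_Task 1=5, EF_Task 3=8, EF_Task 4=15, EF_Task 5=13, EF_Task 6=24) = 24; EF_Task 7 = 24+8 = 32
Expected project duration μ = 32 days. Critical path: Task 2 → Task 6 → Task 7.

Variance along critical path = 2.778 + 11.111 + 7.111 = 21.000; σ = √21.000 = 4.583 days.
Z = (25 − 32) / 4.583 = -1.528
P(T ≤ 25) = Φ(-1.528) ≈ 0.063

0.063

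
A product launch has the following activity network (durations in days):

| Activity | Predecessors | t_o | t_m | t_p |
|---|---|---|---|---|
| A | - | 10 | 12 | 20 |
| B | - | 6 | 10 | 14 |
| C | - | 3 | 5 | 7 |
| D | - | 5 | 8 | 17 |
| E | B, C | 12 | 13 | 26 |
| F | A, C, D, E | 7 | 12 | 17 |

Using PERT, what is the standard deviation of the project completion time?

3.16 days

te_A = (10 + 4·12 + 20)/6 = 78/6 = 13; σ²_A = ((20−10)/6)² = 2.778
te_B = (6 + 4·10 + 14)/6 = 60/6 = 10; σ²_B = ((14−6)/6)² = 1.778
te_C = (3 + 4·5 + 7)/6 = 30/6 = 5; σ²_C = ((7−3)/6)² = 0.444
te_D = (5 + 4·8 + 17)/6 = 54/6 = 9; σ²_D = ((17−5)/6)² = 4.000
te_E = (12 + 4·13 + 26)/6 = 90/6 = 15; σ²_E = ((26−12)/6)² = 5.444
te_F = (7 + 4·12 + 17)/6 = 72/6 = 12; σ²_F = ((17−7)/6)² = 2.778

Forward pass:
ES_A = 0; EF_A = 13
ES_B = 0; EF_B = 10
ES_C = 0; EF_C = 5
ES_D = 0; EF_D = 9
ES_E = max(EF_B=10, EF_C=5) = 10; EF_E = 10+15 = 25
ES_F = max(EF_A=13, EF_C=5, EF_D=9, EF_E=25) = 25; EF_F = 25+12 = 37
Expected project duration μ = 37 days. Critical path: B → E → F.

Variance along critical path = 1.778 + 5.444 + 2.778 = 10.000
σ = √10.000 = 3.162 days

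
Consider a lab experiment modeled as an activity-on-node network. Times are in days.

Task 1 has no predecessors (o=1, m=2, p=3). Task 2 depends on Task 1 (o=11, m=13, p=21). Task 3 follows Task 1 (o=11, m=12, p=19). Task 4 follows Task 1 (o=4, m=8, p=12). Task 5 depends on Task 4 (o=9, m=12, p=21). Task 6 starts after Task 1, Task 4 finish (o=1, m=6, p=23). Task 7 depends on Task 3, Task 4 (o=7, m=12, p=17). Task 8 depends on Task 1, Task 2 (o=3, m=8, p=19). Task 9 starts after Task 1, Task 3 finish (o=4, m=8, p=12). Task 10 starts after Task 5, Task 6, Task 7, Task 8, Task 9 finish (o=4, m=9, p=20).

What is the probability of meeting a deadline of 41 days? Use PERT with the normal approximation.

0.878

te_Task 1 = (1 + 4·2 + 3)/6 = 12/6 = 2; σ²_Task 1 = ((3−1)/6)² = 0.111
te_Task 2 = (11 + 4·13 + 21)/6 = 84/6 = 14; σ²_Task 2 = ((21−11)/6)² = 2.778
te_Task 3 = (11 + 4·12 + 19)/6 = 78/6 = 13; σ²_Task 3 = ((19−11)/6)² = 1.778
te_Task 4 = (4 + 4·8 + 12)/6 = 48/6 = 8; σ²_Task 4 = ((12−4)/6)² = 1.778
te_Task 5 = (9 + 4·12 + 21)/6 = 78/6 = 13; σ²_Task 5 = ((21−9)/6)² = 4.000
te_Task 6 = (1 + 4·6 + 23)/6 = 48/6 = 8; σ²_Task 6 = ((23−1)/6)² = 13.444
te_Task 7 = (7 + 4·12 + 17)/6 = 72/6 = 12; σ²_Task 7 = ((17−7)/6)² = 2.778
te_Task 8 = (3 + 4·8 + 19)/6 = 54/6 = 9; σ²_Task 8 = ((19−3)/6)² = 7.111
te_Task 9 = (4 + 4·8 + 12)/6 = 48/6 = 8; σ²_Task 9 = ((12−4)/6)² = 1.778
te_Task 10 = (4 + 4·9 + 20)/6 = 60/6 = 10; σ²_Task 10 = ((20−4)/6)² = 7.111

Forward pass:
ES_Task 1 = 0; EF_Task 1 = 2
ES_Task 2 = 2; EF_Task 2 = 2+14 = 16
ES_Task 3 = 2; EF_Task 3 = 2+13 = 15
ES_Task 4 = 2; EF_Task 4 = 2+8 = 10
ES_Task 5 = 10; EF_Task 5 = 10+13 = 23
ES_Task 6 = max(EF_Task 1=2, EF_Task 4=10) = 10; EF_Task 6 = 10+8 = 18
ES_Task 7 = max(EF_Task 3=15, EF_Task 4=10) = 15; EF_Task 7 = 15+12 = 27
ES_Task 8 = max(EF_Task 1=2, EF_Task 2=16) = 16; EF_Task 8 = 16+9 = 25
ES_Task 9 = max(EF_Task 1=2, EF_Task 3=15) = 15; EF_Task 9 = 15+8 = 23
ES_Task 10 = max(EF_Task 5=23, EF_Task 6=18, EF_Task 7=27, EF_Task 8=25, EF_Task 9=23) = 27; EF_Task 10 = 27+10 = 37
Expected project duration μ = 37 days. Critical path: Task 1 → Task 3 → Task 7 → Task 10.

Variance along critical path = 0.111 + 1.778 + 2.778 + 7.111 = 11.778; σ = √11.778 = 3.432 days.
Z = (41 − 37) / 3.432 = 1.166
P(T ≤ 41) = Φ(1.166) ≈ 0.878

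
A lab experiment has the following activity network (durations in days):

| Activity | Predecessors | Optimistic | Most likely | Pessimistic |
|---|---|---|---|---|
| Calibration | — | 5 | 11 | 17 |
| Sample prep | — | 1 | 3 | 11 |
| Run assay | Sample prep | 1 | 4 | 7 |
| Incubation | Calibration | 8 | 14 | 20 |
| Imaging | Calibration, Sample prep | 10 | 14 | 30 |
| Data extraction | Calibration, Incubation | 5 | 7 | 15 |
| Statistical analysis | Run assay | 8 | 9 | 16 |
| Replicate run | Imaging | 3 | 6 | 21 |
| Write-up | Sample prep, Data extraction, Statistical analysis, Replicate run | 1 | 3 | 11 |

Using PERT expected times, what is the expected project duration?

te_Calibration = (5 + 4·11 + 17)/6 = 66/6 = 11
te_Sample prep = (1 + 4·3 + 11)/6 = 24/6 = 4
te_Run assay = (1 + 4·4 + 7)/6 = 24/6 = 4
te_Incubation = (8 + 4·14 + 20)/6 = 84/6 = 14
te_Imaging = (10 + 4·14 + 30)/6 = 96/6 = 16
te_Data extraction = (5 + 4·7 + 15)/6 = 48/6 = 8
te_Statistical analysis = (8 + 4·9 + 16)/6 = 60/6 = 10
te_Replicate run = (3 + 4·6 + 21)/6 = 48/6 = 8
te_Write-up = (1 + 4·3 + 11)/6 = 24/6 = 4

Forward pass:
ES_Calibration = 0; EF_Calibration = 11
ES_Sample prep = 0; EF_Sample prep = 4
ES_Run assay = 4; EF_Run assay = 4+4 = 8
ES_Incubation = 11; EF_Incubation = 11+14 = 25
ES_Imaging = max(EF_Calibration=11, EF_Sample prep=4) = 11; EF_Imaging = 11+16 = 27
ES_Data extraction = max(EF_Calibration=11, EF_Incubation=25) = 25; EF_Data extraction = 25+8 = 33
ES_Statistical analysis = 8; EF_Statistical analysis = 8+10 = 18
ES_Replicate run = 27; EF_Replicate run = 27+8 = 35
ES_Write-up = max(EF_Sample prep=4, EF_Data extraction=33, EF_Statistical analysis=18, EF_Replicate run=35) = 35; EF_Write-up = 35+4 = 39
Expected project duration μ = 39 days. Critical path: Calibration → Imaging → Replicate run → Write-up.

39 days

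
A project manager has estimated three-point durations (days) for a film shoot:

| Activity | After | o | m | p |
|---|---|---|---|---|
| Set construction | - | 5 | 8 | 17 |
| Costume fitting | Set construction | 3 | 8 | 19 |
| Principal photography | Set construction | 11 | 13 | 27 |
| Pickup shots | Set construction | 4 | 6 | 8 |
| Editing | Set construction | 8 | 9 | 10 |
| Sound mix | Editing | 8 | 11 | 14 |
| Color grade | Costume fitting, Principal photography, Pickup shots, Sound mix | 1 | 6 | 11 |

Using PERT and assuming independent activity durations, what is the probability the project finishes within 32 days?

0.143

te_Set construction = (5 + 4·8 + 17)/6 = 54/6 = 9; σ²_Set construction = ((17−5)/6)² = 4.000
te_Costume fitting = (3 + 4·8 + 19)/6 = 54/6 = 9; σ²_Costume fitting = ((19−3)/6)² = 7.111
te_Principal photography = (11 + 4·13 + 27)/6 = 90/6 = 15; σ²_Principal photography = ((27−11)/6)² = 7.111
te_Pickup shots = (4 + 4·6 + 8)/6 = 36/6 = 6; σ²_Pickup shots = ((8−4)/6)² = 0.444
te_Editing = (8 + 4·9 + 10)/6 = 54/6 = 9; σ²_Editing = ((10−8)/6)² = 0.111
te_Sound mix = (8 + 4·11 + 14)/6 = 66/6 = 11; σ²_Sound mix = ((14−8)/6)² = 1.000
te_Color grade = (1 + 4·6 + 11)/6 = 36/6 = 6; σ²_Color grade = ((11−1)/6)² = 2.778

Forward pass:
ES_Set construction = 0; EF_Set construction = 9
ES_Costume fitting = 9; EF_Costume fitting = 9+9 = 18
ES_Principal photography = 9; EF_Principal photography = 9+15 = 24
ES_Pickup shots = 9; EF_Pickup shots = 9+6 = 15
ES_Editing = 9; EF_Editing = 9+9 = 18
ES_Sound mix = 18; EF_Sound mix = 18+11 = 29
ES_Color grade = max(EF_Costume fitting=18, EF_Principal photography=24, EF_Pickup shots=15, EF_Sound mix=29) = 29; EF_Color grade = 29+6 = 35
Expected project duration μ = 35 days. Critical path: Set construction → Editing → Sound mix → Color grade.

Variance along critical path = 4.000 + 0.111 + 1.000 + 2.778 = 7.889; σ = √7.889 = 2.809 days.
Z = (32 − 35) / 2.809 = -1.068
P(T ≤ 32) = Φ(-1.068) ≈ 0.143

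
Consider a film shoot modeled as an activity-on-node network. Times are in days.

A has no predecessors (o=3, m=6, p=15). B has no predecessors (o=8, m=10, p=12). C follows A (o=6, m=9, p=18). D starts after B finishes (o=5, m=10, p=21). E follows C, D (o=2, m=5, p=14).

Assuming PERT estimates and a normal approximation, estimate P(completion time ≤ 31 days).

te_A = (3 + 4·6 + 15)/6 = 42/6 = 7; σ²_A = ((15−3)/6)² = 4.000
te_B = (8 + 4·10 + 12)/6 = 60/6 = 10; σ²_B = ((12−8)/6)² = 0.444
te_C = (6 + 4·9 + 18)/6 = 60/6 = 10; σ²_C = ((18−6)/6)² = 4.000
te_D = (5 + 4·10 + 21)/6 = 66/6 = 11; σ²_D = ((21−5)/6)² = 7.111
te_E = (2 + 4·5 + 14)/6 = 36/6 = 6; σ²_E = ((14−2)/6)² = 4.000

Forward pass:
ES_A = 0; EF_A = 7
ES_B = 0; EF_B = 10
ES_C = 7; EF_C = 7+10 = 17
ES_D = 10; EF_D = 10+11 = 21
ES_E = max(EF_C=17, EF_D=21) = 21; EF_E = 21+6 = 27
Expected project duration μ = 27 days. Critical path: B → D → E.

Variance along critical path = 0.444 + 7.111 + 4.000 = 11.556; σ = √11.556 = 3.399 days.
Z = (31 − 27) / 3.399 = 1.177
P(T ≤ 31) = Φ(1.177) ≈ 0.880

0.880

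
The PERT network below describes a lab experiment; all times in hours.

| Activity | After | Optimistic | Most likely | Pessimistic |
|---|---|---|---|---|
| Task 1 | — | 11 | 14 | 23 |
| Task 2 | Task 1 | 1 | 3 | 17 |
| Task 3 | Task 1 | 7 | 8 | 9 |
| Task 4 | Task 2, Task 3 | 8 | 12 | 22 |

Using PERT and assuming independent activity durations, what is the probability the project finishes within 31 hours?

0.053

te_Task 1 = (11 + 4·14 + 23)/6 = 90/6 = 15; σ²_Task 1 = ((23−11)/6)² = 4.000
te_Task 2 = (1 + 4·3 + 17)/6 = 30/6 = 5; σ²_Task 2 = ((17−1)/6)² = 7.111
te_Task 3 = (7 + 4·8 + 9)/6 = 48/6 = 8; σ²_Task 3 = ((9−7)/6)² = 0.111
te_Task 4 = (8 + 4·12 + 22)/6 = 78/6 = 13; σ²_Task 4 = ((22−8)/6)² = 5.444

Forward pass:
ES_Task 1 = 0; EF_Task 1 = 15
ES_Task 2 = 15; EF_Task 2 = 15+5 = 20
ES_Task 3 = 15; EF_Task 3 = 15+8 = 23
ES_Task 4 = max(EF_Task 2=20, EF_Task 3=23) = 23; EF_Task 4 = 23+13 = 36
Expected project duration μ = 36 hours. Critical path: Task 1 → Task 3 → Task 4.

Variance along critical path = 4.000 + 0.111 + 5.444 = 9.556; σ = √9.556 = 3.091 hours.
Z = (31 − 36) / 3.091 = -1.617
P(T ≤ 31) = Φ(-1.617) ≈ 0.053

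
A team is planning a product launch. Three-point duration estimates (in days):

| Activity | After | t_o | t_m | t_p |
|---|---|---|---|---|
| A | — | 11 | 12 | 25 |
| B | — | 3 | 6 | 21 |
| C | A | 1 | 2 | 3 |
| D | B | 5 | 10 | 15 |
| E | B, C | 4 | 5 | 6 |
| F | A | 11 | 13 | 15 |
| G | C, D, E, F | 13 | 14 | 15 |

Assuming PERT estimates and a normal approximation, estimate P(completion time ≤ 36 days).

0.021

te_A = (11 + 4·12 + 25)/6 = 84/6 = 14; σ²_A = ((25−11)/6)² = 5.444
te_B = (3 + 4·6 + 21)/6 = 48/6 = 8; σ²_B = ((21−3)/6)² = 9.000
te_C = (1 + 4·2 + 3)/6 = 12/6 = 2; σ²_C = ((3−1)/6)² = 0.111
te_D = (5 + 4·10 + 15)/6 = 60/6 = 10; σ²_D = ((15−5)/6)² = 2.778
te_E = (4 + 4·5 + 6)/6 = 30/6 = 5; σ²_E = ((6−4)/6)² = 0.111
te_F = (11 + 4·13 + 15)/6 = 78/6 = 13; σ²_F = ((15−11)/6)² = 0.444
te_G = (13 + 4·14 + 15)/6 = 84/6 = 14; σ²_G = ((15−13)/6)² = 0.111

Forward pass:
ES_A = 0; EF_A = 14
ES_B = 0; EF_B = 8
ES_C = 14; EF_C = 14+2 = 16
ES_D = 8; EF_D = 8+10 = 18
ES_E = max(EF_B=8, EF_C=16) = 16; EF_E = 16+5 = 21
ES_F = 14; EF_F = 14+13 = 27
ES_G = max(EF_C=16, EF_D=18, EF_E=21, EF_F=27) = 27; EF_G = 27+14 = 41
Expected project duration μ = 41 days. Critical path: A → F → G.

Variance along critical path = 5.444 + 0.444 + 0.111 = 6.000; σ = √6.000 = 2.449 days.
Z = (36 − 41) / 2.449 = -2.041
P(T ≤ 36) = Φ(-2.041) ≈ 0.021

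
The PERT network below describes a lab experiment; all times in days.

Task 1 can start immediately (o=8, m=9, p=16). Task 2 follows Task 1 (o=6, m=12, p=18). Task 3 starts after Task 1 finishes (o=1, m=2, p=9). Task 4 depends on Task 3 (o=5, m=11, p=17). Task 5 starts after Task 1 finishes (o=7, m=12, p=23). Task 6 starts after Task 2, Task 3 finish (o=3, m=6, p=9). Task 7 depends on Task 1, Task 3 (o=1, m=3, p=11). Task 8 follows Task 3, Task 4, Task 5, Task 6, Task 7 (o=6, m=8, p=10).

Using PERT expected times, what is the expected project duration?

36 days

te_Task 1 = (8 + 4·9 + 16)/6 = 60/6 = 10
te_Task 2 = (6 + 4·12 + 18)/6 = 72/6 = 12
te_Task 3 = (1 + 4·2 + 9)/6 = 18/6 = 3
te_Task 4 = (5 + 4·11 + 17)/6 = 66/6 = 11
te_Task 5 = (7 + 4·12 + 23)/6 = 78/6 = 13
te_Task 6 = (3 + 4·6 + 9)/6 = 36/6 = 6
te_Task 7 = (1 + 4·3 + 11)/6 = 24/6 = 4
te_Task 8 = (6 + 4·8 + 10)/6 = 48/6 = 8

Forward pass:
ES_Task 1 = 0; EF_Task 1 = 10
ES_Task 2 = 10; EF_Task 2 = 10+12 = 22
ES_Task 3 = 10; EF_Task 3 = 10+3 = 13
ES_Task 4 = 13; EF_Task 4 = 13+11 = 24
ES_Task 5 = 10; EF_Task 5 = 10+13 = 23
ES_Task 6 = max(EF_Task 2=22, EF_Task 3=13) = 22; EF_Task 6 = 22+6 = 28
ES_Task 7 = max(EF_Task 1=10, EF_Task 3=13) = 13; EF_Task 7 = 13+4 = 17
ES_Task 8 = max(EF_Task 3=13, EF_Task 4=24, EF_Task 5=23, EF_Task 6=28, EF_Task 7=17) = 28; EF_Task 8 = 28+8 = 36
Expected project duration μ = 36 days. Critical path: Task 1 → Task 2 → Task 6 → Task 8.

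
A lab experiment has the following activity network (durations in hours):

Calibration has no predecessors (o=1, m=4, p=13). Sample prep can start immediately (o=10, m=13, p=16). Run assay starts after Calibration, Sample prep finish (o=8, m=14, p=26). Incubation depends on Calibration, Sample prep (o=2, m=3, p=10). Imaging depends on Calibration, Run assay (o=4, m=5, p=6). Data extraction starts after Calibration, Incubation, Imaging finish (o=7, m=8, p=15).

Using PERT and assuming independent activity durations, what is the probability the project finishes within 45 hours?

te_Calibration = (1 + 4·4 + 13)/6 = 30/6 = 5; σ²_Calibration = ((13−1)/6)² = 4.000
te_Sample prep = (10 + 4·13 + 16)/6 = 78/6 = 13; σ²_Sample prep = ((16−10)/6)² = 1.000
te_Run assay = (8 + 4·14 + 26)/6 = 90/6 = 15; σ²_Run assay = ((26−8)/6)² = 9.000
te_Incubation = (2 + 4·3 + 10)/6 = 24/6 = 4; σ²_Incubation = ((10−2)/6)² = 1.778
te_Imaging = (4 + 4·5 + 6)/6 = 30/6 = 5; σ²_Imaging = ((6−4)/6)² = 0.111
te_Data extraction = (7 + 4·8 + 15)/6 = 54/6 = 9; σ²_Data extraction = ((15−7)/6)² = 1.778

Forward pass:
ES_Calibration = 0; EF_Calibration = 5
ES_Sample prep = 0; EF_Sample prep = 13
ES_Run assay = max(EF_Calibration=5, EF_Sample prep=13) = 13; EF_Run assay = 13+15 = 28
ES_Incubation = max(EF_Calibration=5, EF_Sample prep=13) = 13; EF_Incubation = 13+4 = 17
ES_Imaging = max(EF_Calibration=5, EF_Run assay=28) = 28; EF_Imaging = 28+5 = 33
ES_Data extraction = max(EF_Calibration=5, EF_Incubation=17, EF_Imaging=33) = 33; EF_Data extraction = 33+9 = 42
Expected project duration μ = 42 hours. Critical path: Sample prep → Run assay → Imaging → Data extraction.

Variance along critical path = 1.000 + 9.000 + 0.111 + 1.778 = 11.889; σ = √11.889 = 3.448 hours.
Z = (45 − 42) / 3.448 = 0.870
P(T ≤ 45) = Φ(0.870) ≈ 0.808

0.808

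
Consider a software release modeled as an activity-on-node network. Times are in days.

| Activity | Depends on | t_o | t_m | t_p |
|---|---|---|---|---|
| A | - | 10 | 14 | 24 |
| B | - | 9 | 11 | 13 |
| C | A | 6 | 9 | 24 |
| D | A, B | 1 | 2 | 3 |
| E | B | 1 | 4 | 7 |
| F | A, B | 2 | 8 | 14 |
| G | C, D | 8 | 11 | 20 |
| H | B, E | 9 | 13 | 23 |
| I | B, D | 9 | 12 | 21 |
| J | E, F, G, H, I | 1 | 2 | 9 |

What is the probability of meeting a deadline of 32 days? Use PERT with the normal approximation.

0.023

te_A = (10 + 4·14 + 24)/6 = 90/6 = 15; σ²_A = ((24−10)/6)² = 5.444
te_B = (9 + 4·11 + 13)/6 = 66/6 = 11; σ²_B = ((13−9)/6)² = 0.444
te_C = (6 + 4·9 + 24)/6 = 66/6 = 11; σ²_C = ((24−6)/6)² = 9.000
te_D = (1 + 4·2 + 3)/6 = 12/6 = 2; σ²_D = ((3−1)/6)² = 0.111
te_E = (1 + 4·4 + 7)/6 = 24/6 = 4; σ²_E = ((7−1)/6)² = 1.000
te_F = (2 + 4·8 + 14)/6 = 48/6 = 8; σ²_F = ((14−2)/6)² = 4.000
te_G = (8 + 4·11 + 20)/6 = 72/6 = 12; σ²_G = ((20−8)/6)² = 4.000
te_H = (9 + 4·13 + 23)/6 = 84/6 = 14; σ²_H = ((23−9)/6)² = 5.444
te_I = (9 + 4·12 + 21)/6 = 78/6 = 13; σ²_I = ((21−9)/6)² = 4.000
te_J = (1 + 4·2 + 9)/6 = 18/6 = 3; σ²_J = ((9−1)/6)² = 1.778

Forward pass:
ES_A = 0; EF_A = 15
ES_B = 0; EF_B = 11
ES_C = 15; EF_C = 15+11 = 26
ES_D = max(EF_A=15, EF_B=11) = 15; EF_D = 15+2 = 17
ES_E = 11; EF_E = 11+4 = 15
ES_F = max(EF_A=15, EF_B=11) = 15; EF_F = 15+8 = 23
ES_G = max(EF_C=26, EF_D=17) = 26; EF_G = 26+12 = 38
ES_H = max(EF_B=11, EF_E=15) = 15; EF_H = 15+14 = 29
ES_I = max(EF_B=11, EF_D=17) = 17; EF_I = 17+13 = 30
ES_J = max(EF_E=15, EF_F=23, EF_G=38, EF_H=29, EF_I=30) = 38; EF_J = 38+3 = 41
Expected project duration μ = 41 days. Critical path: A → C → G → J.

Variance along critical path = 5.444 + 9.000 + 4.000 + 1.778 = 20.222; σ = √20.222 = 4.497 days.
Z = (32 − 41) / 4.497 = -2.001
P(T ≤ 32) = Φ(-2.001) ≈ 0.023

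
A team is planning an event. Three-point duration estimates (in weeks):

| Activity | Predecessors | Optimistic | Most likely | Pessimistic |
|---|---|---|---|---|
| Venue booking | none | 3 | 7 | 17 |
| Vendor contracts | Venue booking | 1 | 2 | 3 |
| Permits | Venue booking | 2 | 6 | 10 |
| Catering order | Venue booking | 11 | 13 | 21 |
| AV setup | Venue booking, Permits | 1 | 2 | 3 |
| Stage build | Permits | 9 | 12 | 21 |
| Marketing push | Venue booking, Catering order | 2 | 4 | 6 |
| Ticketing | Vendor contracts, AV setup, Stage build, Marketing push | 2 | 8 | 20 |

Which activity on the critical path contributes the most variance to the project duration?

te_Venue booking = (3 + 4·7 + 17)/6 = 48/6 = 8; σ²_Venue booking = ((17−3)/6)² = 5.444
te_Vendor contracts = (1 + 4·2 + 3)/6 = 12/6 = 2; σ²_Vendor contracts = ((3−1)/6)² = 0.111
te_Permits = (2 + 4·6 + 10)/6 = 36/6 = 6; σ²_Permits = ((10−2)/6)² = 1.778
te_Catering order = (11 + 4·13 + 21)/6 = 84/6 = 14; σ²_Catering order = ((21−11)/6)² = 2.778
te_AV setup = (1 + 4·2 + 3)/6 = 12/6 = 2; σ²_AV setup = ((3−1)/6)² = 0.111
te_Stage build = (9 + 4·12 + 21)/6 = 78/6 = 13; σ²_Stage build = ((21−9)/6)² = 4.000
te_Marketing push = (2 + 4·4 + 6)/6 = 24/6 = 4; σ²_Marketing push = ((6−2)/6)² = 0.444
te_Ticketing = (2 + 4·8 + 20)/6 = 54/6 = 9; σ²_Ticketing = ((20−2)/6)² = 9.000

Forward pass:
ES_Venue booking = 0; EF_Venue booking = 8
ES_Vendor contracts = 8; EF_Vendor contracts = 8+2 = 10
ES_Permits = 8; EF_Permits = 8+6 = 14
ES_Catering order = 8; EF_Catering order = 8+14 = 22
ES_AV setup = max(EF_Venue booking=8, EF_Permits=14) = 14; EF_AV setup = 14+2 = 16
ES_Stage build = 14; EF_Stage build = 14+13 = 27
ES_Marketing push = max(EF_Venue booking=8, EF_Catering order=22) = 22; EF_Marketing push = 22+4 = 26
ES_Ticketing = max(EF_Vendor contracts=10, EF_AV setup=16, EF_Stage build=27, EF_Marketing push=26) = 27; EF_Ticketing = 27+9 = 36
Expected project duration μ = 36 weeks. Critical path: Venue booking → Permits → Stage build → Ticketing.

Variances on critical path: σ²_Venue booking=5.444, σ²_Permits=1.778, σ²_Stage build=4.000, σ²_Ticketing=9.000.
Largest is σ²_Ticketing = 9.000.

Ticketing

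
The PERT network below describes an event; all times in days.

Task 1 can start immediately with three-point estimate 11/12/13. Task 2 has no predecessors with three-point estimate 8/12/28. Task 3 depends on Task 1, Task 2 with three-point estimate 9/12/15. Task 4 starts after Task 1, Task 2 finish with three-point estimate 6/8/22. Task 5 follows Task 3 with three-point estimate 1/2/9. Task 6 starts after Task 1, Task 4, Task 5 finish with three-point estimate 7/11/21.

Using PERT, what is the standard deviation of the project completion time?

4.40 days

te_Task 1 = (11 + 4·12 + 13)/6 = 72/6 = 12; σ²_Task 1 = ((13−11)/6)² = 0.111
te_Task 2 = (8 + 4·12 + 28)/6 = 84/6 = 14; σ²_Task 2 = ((28−8)/6)² = 11.111
te_Task 3 = (9 + 4·12 + 15)/6 = 72/6 = 12; σ²_Task 3 = ((15−9)/6)² = 1.000
te_Task 4 = (6 + 4·8 + 22)/6 = 60/6 = 10; σ²_Task 4 = ((22−6)/6)² = 7.111
te_Task 5 = (1 + 4·2 + 9)/6 = 18/6 = 3; σ²_Task 5 = ((9−1)/6)² = 1.778
te_Task 6 = (7 + 4·11 + 21)/6 = 72/6 = 12; σ²_Task 6 = ((21−7)/6)² = 5.444

Forward pass:
ES_Task 1 = 0; EF_Task 1 = 12
ES_Task 2 = 0; EF_Task 2 = 14
ES_Task 3 = max(EF_Task 1=12, EF_Task 2=14) = 14; EF_Task 3 = 14+12 = 26
ES_Task 4 = max(EF_Task 1=12, EF_Task 2=14) = 14; EF_Task 4 = 14+10 = 24
ES_Task 5 = 26; EF_Task 5 = 26+3 = 29
ES_Task 6 = max(EF_Task 1=12, EF_Task 4=24, EF_Task 5=29) = 29; EF_Task 6 = 29+12 = 41
Expected project duration μ = 41 days. Critical path: Task 2 → Task 3 → Task 5 → Task 6.

Variance along critical path = 11.111 + 1.000 + 1.778 + 5.444 = 19.333
σ = √19.333 = 4.397 days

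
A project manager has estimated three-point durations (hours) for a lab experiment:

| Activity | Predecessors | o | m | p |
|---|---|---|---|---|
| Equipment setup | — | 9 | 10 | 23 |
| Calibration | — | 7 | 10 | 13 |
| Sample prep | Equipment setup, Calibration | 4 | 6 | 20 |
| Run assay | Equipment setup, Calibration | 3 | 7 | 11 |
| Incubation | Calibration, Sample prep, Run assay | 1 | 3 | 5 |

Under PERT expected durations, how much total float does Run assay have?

1 hours

te_Equipment setup = (9 + 4·10 + 23)/6 = 72/6 = 12
te_Calibration = (7 + 4·10 + 13)/6 = 60/6 = 10
te_Sample prep = (4 + 4·6 + 20)/6 = 48/6 = 8
te_Run assay = (3 + 4·7 + 11)/6 = 42/6 = 7
te_Incubation = (1 + 4·3 + 5)/6 = 18/6 = 3

Forward pass:
ES_Equipment setup = 0; EF_Equipment setup = 12
ES_Calibration = 0; EF_Calibration = 10
ES_Sample prep = max(EF_Equipment setup=12, EF_Calibration=10) = 12; EF_Sample prep = 12+8 = 20
ES_Run assay = max(EF_Equipment setup=12, EF_Calibration=10) = 12; EF_Run assay = 12+7 = 19
ES_Incubation = max(EF_Calibration=10, EF_Sample prep=20, EF_Run assay=19) = 20; EF_Incubation = 20+3 = 23
Expected project duration μ = 23 hours. Critical path: Equipment setup → Sample prep → Incubation.

Backward pass:
LF_Incubation = 23; LS_Incubation = 23−3 = 20
LF_Run assay = LS_Incubation = 20; LS_Run assay = 20−7 = 13
LF_Sample prep = LS_Incubation = 20; LS_Sample prep = 20−8 = 12
LF_Calibration = min(LS_Sample prep=12, LS_Run assay=13, LS_Incubation=20) = 12; LS_Calibration = 12−10 = 2
LF_Equipment setup = min(LS_Sample prep=12, LS_Run assay=13) = 12; LS_Equipment setup = 12−12 = 0
Slack_Run assay = LS_Run assay − ES_Run assay = 13 − 12 = 1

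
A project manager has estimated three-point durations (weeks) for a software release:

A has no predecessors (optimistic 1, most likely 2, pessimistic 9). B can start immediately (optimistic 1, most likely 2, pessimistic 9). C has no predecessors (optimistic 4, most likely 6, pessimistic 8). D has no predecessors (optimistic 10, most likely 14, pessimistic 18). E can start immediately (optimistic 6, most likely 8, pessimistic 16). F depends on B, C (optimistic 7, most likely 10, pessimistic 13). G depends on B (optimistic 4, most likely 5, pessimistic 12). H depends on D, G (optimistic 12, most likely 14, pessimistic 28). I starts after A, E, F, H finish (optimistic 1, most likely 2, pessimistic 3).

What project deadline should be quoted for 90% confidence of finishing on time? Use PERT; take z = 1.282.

te_A = (1 + 4·2 + 9)/6 = 18/6 = 3; σ²_A = ((9−1)/6)² = 1.778
te_B = (1 + 4·2 + 9)/6 = 18/6 = 3; σ²_B = ((9−1)/6)² = 1.778
te_C = (4 + 4·6 + 8)/6 = 36/6 = 6; σ²_C = ((8−4)/6)² = 0.444
te_D = (10 + 4·14 + 18)/6 = 84/6 = 14; σ²_D = ((18−10)/6)² = 1.778
te_E = (6 + 4·8 + 16)/6 = 54/6 = 9; σ²_E = ((16−6)/6)² = 2.778
te_F = (7 + 4·10 + 13)/6 = 60/6 = 10; σ²_F = ((13−7)/6)² = 1.000
te_G = (4 + 4·5 + 12)/6 = 36/6 = 6; σ²_G = ((12−4)/6)² = 1.778
te_H = (12 + 4·14 + 28)/6 = 96/6 = 16; σ²_H = ((28−12)/6)² = 7.111
te_I = (1 + 4·2 + 3)/6 = 12/6 = 2; σ²_I = ((3−1)/6)² = 0.111

Forward pass:
ES_A = 0; EF_A = 3
ES_B = 0; EF_B = 3
ES_C = 0; EF_C = 6
ES_D = 0; EF_D = 14
ES_E = 0; EF_E = 9
ES_F = max(EF_B=3, EF_C=6) = 6; EF_F = 6+10 = 16
ES_G = 3; EF_G = 3+6 = 9
ES_H = max(EF_D=14, EF_G=9) = 14; EF_H = 14+16 = 30
ES_I = max(EF_A=3, EF_E=9, EF_F=16, EF_H=30) = 30; EF_I = 30+2 = 32
Expected project duration μ = 32 weeks. Critical path: D → H → I.

Variance along critical path = 1.778 + 7.111 + 0.111 = 9.000; σ = 3.000 weeks.
D = μ + z·σ = 32 + 1.282·3.000 = 35.8 weeks

35.8 weeks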